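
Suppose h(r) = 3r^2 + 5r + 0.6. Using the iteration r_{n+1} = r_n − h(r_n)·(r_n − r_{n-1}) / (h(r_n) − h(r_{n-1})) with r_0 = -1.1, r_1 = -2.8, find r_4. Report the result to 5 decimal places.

-1.56736

h(-1.1) = -1.2700000, h(-2.8) = 10.1200000
r_2 = -2.8000000 − 10.1200000·(-2.8000000 − (-1.1000000)) / (10.1200000 − (-1.2700000)) = -2.8000000 − (-17.2040000)/(11.3900000) = -1.2895522
h(-1.2895522) = -0.8589263
r_3 = -1.2895522 − (-0.8589263)·(-1.2895522 − (-2.8000000)) / (-0.8589263 − 10.1200000) = -1.2895522 − (-1.2973633)/(-10.9789263) = -1.4077207
h(-1.4077207) = -0.4935707
r_4 = -1.4077207 − (-0.4935707)·(-1.4077207 − (-1.2895522)) / (-0.4935707 − (-0.8589263)) = -1.4077207 − (0.0583245)/(0.3653556) = -1.5673584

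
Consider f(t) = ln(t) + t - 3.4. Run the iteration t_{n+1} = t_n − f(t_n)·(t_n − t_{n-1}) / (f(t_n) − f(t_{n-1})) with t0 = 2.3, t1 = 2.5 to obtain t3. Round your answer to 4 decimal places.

2.4884

f(2.3) = -0.267091, f(2.5) = 0.016291
t2 = 2.500000 − 0.016291·(2.500000 − 2.300000) / (0.016291 − (-0.267091)) = 2.500000 − (0.003258)/(0.283382) = 2.488503
f(2.488503) = 0.000184
t3 = 2.488503 − 0.000184·(2.488503 − 2.500000) / (0.000184 − 0.016291) = 2.488503 − (-0.000002)/(-0.016107) = 2.488371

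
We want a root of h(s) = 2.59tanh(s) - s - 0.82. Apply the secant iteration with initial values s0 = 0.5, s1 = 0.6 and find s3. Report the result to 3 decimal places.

h(0.5) = -0.12312, h(0.6) = -0.02904
s2 = 0.60000 − (-0.02904)·(0.60000 − 0.50000) / (-0.02904 − (-0.12312)) = 0.60000 − (-0.00290)/(0.09407) = 0.63087
h(0.63087) = -0.00396
s3 = 0.63087 − (-0.00396)·(0.63087 − 0.60000) / (-0.00396 − (-0.02904)) = 0.63087 − (-0.00012)/(0.02508) = 0.63575

0.636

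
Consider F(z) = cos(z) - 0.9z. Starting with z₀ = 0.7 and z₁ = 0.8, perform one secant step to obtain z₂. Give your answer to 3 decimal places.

0.785

F(0.7) = 0.13484, F(0.8) = -0.02329
z₂ = 0.80000 − (-0.02329)·(0.80000 − 0.70000) / (-0.02329 − 0.13484) = 0.80000 − (-0.00233)/(-0.15814) = 0.78527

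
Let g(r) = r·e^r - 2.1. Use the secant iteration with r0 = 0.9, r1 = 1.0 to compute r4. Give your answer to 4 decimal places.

0.8752

g(0.9) = 0.113643, g(1.0) = 0.618282
r2 = 1.000000 − 0.618282·(1.000000 − 0.900000) / (0.618282 − 0.113643) = 1.000000 − (0.061828)/(0.504639) = 0.877480
g(0.877480) = 0.010194
r3 = 0.877480 − 0.010194·(0.877480 − 1.000000) / (0.010194 − 0.618282) = 0.877480 − (-0.001249)/(-0.608088) = 0.875427
g(0.875427) = 0.000935
r4 = 0.875427 − 0.000935·(0.875427 − 0.877480) / (0.000935 − 0.010194) = 0.875427 − (-0.000002)/(-0.009259) = 0.875219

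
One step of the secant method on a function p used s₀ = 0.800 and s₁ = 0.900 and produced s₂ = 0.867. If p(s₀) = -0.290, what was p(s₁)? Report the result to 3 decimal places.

The secant line through (0.800, -0.290) and (0.900, p(s₁)) crosses zero at s₂ = 0.867.
So (0.800, -0.290), (0.900, p(s₁)), (0.867, 0) are collinear:
p(s₁) = -0.290 · (0.900 − 0.867) / (0.800 − 0.867) = -0.290 · (0.03300)/(-0.06700) = 0.14284

0.143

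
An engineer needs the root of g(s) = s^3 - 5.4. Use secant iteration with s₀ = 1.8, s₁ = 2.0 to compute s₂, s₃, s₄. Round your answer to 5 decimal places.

g(1.8) = 0.4320000, g(2.0) = 2.6000000
s₂ = 2.0000000 − 2.6000000·(2.0000000 − 1.8000000) / (2.6000000 − 0.4320000) = 2.0000000 − (0.5200000)/(2.1680000) = 1.7601476
g(1.7601476) = 0.0531477
s₃ = 1.7601476 − 0.0531477·(1.7601476 − 2.0000000) / (0.0531477 − 2.6000000) = 1.7601476 − (-0.0127476)/(-2.5468523) = 1.7551424
g(1.7551424) = 0.0067594
s₄ = 1.7551424 − 0.0067594·(1.7551424 − 1.7601476) / (0.0067594 − 0.0531477) = 1.7551424 − (-0.0000338)/(-0.0463884) = 1.7544130

1.76015, 1.75514, 1.75441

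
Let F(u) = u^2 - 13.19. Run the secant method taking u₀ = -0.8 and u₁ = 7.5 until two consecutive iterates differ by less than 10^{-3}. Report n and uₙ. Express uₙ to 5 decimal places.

F(-0.8) = -12.5500000, F(7.5) = 43.0600000
u₂ = 7.5000000 − 43.0600000·(8.3000000)/(55.6100000) = 1.0731343;  |Δ| = 6.4268657
F(1.0731343) = -12.0383827
u₃ = 1.0731343 − (-12.0383827)·(-6.4268657)/(-55.0983827) = 2.4773329;  |Δ| = 1.4041985
F(2.4773329) = -7.0528219
u₄ = 2.4773329 − (-7.0528219)·(1.4041985)/(4.9855609) = 4.4637818;  |Δ| = 1.9864490
F(4.4637818) = 6.7353482
u₅ = 4.4637818 − 6.7353482·(1.9864490)/(13.7881700) = 3.4934264;  |Δ| = 0.9703554
F(3.4934264) = -0.9859719
u₆ = 3.4934264 − (-0.9859719)·(-0.9703554)/(-7.7213200) = 3.6173357;  |Δ| = 0.1239093
F(3.6173357) = -0.1048825
u₇ = 3.6173357 − (-0.1048825)·(0.1239093)/(0.8810893) = 3.6320855;  |Δ| = 0.0147498
F(3.6320855) = 0.0020452
u₈ = 3.6320855 − 0.0020452·(0.0147498)/(0.1069277) = 3.6318034;  |Δ| = 0.0002821
|u₈ − u₇| = 0.0002821 < 10^{-3}

n = 8, uₙ = 3.63180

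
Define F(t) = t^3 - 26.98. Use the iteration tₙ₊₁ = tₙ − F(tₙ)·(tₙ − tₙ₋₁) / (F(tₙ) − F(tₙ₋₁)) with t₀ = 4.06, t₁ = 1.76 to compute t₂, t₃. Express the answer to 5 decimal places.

F(4.06) = 39.9434160, F(1.76) = -21.5282240
t₂ = 1.7600000 − (-21.5282240)·(1.7600000 − 4.0600000) / (-21.5282240 − 39.9434160) = 1.7600000 − (49.5149152)/(-61.4716400) = 2.5654920
F(2.5654920) = -10.0945748
t₃ = 2.5654920 − (-10.0945748)·(2.5654920 − 1.7600000) / (-10.0945748 − (-21.5282240)) = 2.5654920 − (-8.1310994)/(11.4336492) = 3.2766472

2.56549, 3.27665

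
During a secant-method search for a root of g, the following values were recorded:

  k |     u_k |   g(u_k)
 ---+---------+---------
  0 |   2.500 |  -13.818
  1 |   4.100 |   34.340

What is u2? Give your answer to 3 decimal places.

u2 = 4.100 − 34.340·(4.100 − 2.500) / (34.340 − (-13.818))
   = 4.100 − (54.94400)/(48.15800) = 2.95909

2.959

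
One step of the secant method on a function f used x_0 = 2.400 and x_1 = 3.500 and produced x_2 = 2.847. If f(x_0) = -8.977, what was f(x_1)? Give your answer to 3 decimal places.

The secant line through (2.400, -8.977) and (3.500, f(x_1)) crosses zero at x_2 = 2.847.
So (2.400, -8.977), (3.500, f(x_1)), (2.847, 0) are collinear:
f(x_1) = -8.977 · (3.500 − 2.847) / (2.400 − 2.847) = -8.977 · (0.65300)/(-0.44700) = 13.11405

13.114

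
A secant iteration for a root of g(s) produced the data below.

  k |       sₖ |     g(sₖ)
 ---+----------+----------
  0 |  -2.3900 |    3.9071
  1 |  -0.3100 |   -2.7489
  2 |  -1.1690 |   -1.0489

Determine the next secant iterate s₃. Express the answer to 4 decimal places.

s₃ = -1.1690 − (-1.0489)·(-1.1690 − (-0.3100)) / (-1.0489 − (-2.7489))
   = -1.1690 − (0.901005)/(1.700000) = -1.699003

-1.6990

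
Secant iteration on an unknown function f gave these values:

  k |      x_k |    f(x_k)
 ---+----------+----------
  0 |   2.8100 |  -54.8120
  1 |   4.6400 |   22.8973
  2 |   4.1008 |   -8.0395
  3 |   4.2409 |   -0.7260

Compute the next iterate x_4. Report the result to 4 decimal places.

4.2548

x_4 = 4.2409 − (-0.7260)·(4.2409 − 4.1008) / (-0.7260 − (-8.0395))
   = 4.2409 − (-0.101713)/(7.313500) = 4.254808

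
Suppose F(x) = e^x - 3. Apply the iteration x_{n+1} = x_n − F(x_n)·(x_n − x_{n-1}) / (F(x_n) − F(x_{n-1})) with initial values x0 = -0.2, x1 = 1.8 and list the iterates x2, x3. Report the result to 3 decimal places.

F(-0.2) = -2.18127, F(1.8) = 3.04965
x2 = 1.80000 − 3.04965·(1.80000 − (-0.20000)) / (3.04965 − (-2.18127)) = 1.80000 − (6.09929)/(5.23092) = 0.63399
F(0.63399) = -1.11488
x3 = 0.63399 − (-1.11488)·(0.63399 − 1.80000) / (-1.11488 − 3.04965) = 0.63399 − (1.29996)/(-4.16453) = 0.94614

0.634, 0.946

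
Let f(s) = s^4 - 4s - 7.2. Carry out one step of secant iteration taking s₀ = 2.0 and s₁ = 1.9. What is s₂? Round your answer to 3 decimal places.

1.969

f(2.0) = 0.80000, f(1.9) = -1.76790
s₂ = 1.90000 − (-1.76790)·(1.90000 − 2.00000) / (-1.76790 − 0.80000) = 1.90000 − (0.17679)/(-2.56790) = 1.96885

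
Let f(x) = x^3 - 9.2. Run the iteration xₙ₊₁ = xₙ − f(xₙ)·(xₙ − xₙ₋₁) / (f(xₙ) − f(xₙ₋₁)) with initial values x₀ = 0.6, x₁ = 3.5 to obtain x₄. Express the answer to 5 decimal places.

f(0.6) = -8.9840000, f(3.5) = 33.6750000
x₂ = 3.5000000 − 33.6750000·(3.5000000 − 0.6000000) / (33.6750000 − (-8.9840000)) = 3.5000000 − (97.6575000)/(42.6590000) = 1.2107410
f(1.2107410) = -7.4251823
x₃ = 1.2107410 − (-7.4251823)·(1.2107410 − 3.5000000) / (-7.4251823 − 33.6750000) = 1.2107410 − (16.9981656)/(-41.1001823) = 1.6243198
f(1.6243198) = -4.9143704
x₄ = 1.6243198 − (-4.9143704)·(1.6243198 − 1.2107410) / (-4.9143704 − (-7.4251823)) = 1.6243198 − (-2.0324796)/(2.5108120) = 2.4338108

2.43381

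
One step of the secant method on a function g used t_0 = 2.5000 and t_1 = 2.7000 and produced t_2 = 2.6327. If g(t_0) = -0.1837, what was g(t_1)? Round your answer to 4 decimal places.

0.0932

The secant line through (2.5000, -0.1837) and (2.7000, g(t_1)) crosses zero at t_2 = 2.6327.
So (2.5000, -0.1837), (2.7000, g(t_1)), (2.6327, 0) are collinear:
g(t_1) = -0.1837 · (2.7000 − 2.6327) / (2.5000 − 2.6327) = -0.1837 · (0.067300)/(-0.132700) = 0.093165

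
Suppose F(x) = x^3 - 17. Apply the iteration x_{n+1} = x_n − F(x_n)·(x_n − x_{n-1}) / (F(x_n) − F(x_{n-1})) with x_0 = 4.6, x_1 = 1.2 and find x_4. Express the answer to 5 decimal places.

2.28485

F(4.6) = 80.3360000, F(1.2) = -15.2720000
x_2 = 1.2000000 − (-15.2720000)·(1.2000000 − 4.6000000) / (-15.2720000 − 80.3360000) = 1.2000000 − (51.9248000)/(-95.6080000) = 1.7431010
F(1.7431010) = -11.7037600
x_3 = 1.7431010 − (-11.7037600)·(1.7431010 − 1.2000000) / (-11.7037600 − (-15.2720000)) = 1.7431010 − (-6.3563237)/(3.5682400) = 3.5244621
F(3.5244621) = 26.7802787
x_4 = 3.5244621 − 26.7802787·(3.5244621 − 1.7431010) / (26.7802787 − (-11.7037600)) = 3.5244621 − (47.7053459)/(38.4840387) = 2.2848483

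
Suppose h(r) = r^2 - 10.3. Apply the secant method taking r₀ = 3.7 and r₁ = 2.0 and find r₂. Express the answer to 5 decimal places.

h(3.7) = 3.3900000, h(2.0) = -6.3000000
r₂ = 2.0000000 − (-6.3000000)·(2.0000000 − 3.7000000) / (-6.3000000 − 3.3900000) = 2.0000000 − (10.7100000)/(-9.6900000) = 3.1052632

3.10526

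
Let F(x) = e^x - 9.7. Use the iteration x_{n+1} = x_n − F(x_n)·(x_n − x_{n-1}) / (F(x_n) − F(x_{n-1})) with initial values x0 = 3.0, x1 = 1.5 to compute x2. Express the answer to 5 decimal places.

2.00164

F(3.0) = 10.3855369, F(1.5) = -5.2183109
x2 = 1.5000000 − (-5.2183109)·(1.5000000 − 3.0000000) / (-5.2183109 − 10.3855369) = 1.5000000 − (7.8274664)/(-15.6038479) = 2.0016369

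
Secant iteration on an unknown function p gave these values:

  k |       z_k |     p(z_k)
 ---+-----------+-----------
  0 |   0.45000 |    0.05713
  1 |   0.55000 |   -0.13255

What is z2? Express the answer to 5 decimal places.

z2 = 0.55000 − (-0.13255)·(0.55000 − 0.45000) / (-0.13255 − 0.05713)
   = 0.55000 − (-0.0132550)/(-0.1896800) = 0.4801191

0.48012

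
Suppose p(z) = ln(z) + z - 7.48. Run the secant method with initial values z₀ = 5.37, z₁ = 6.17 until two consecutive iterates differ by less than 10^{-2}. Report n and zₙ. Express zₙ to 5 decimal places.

p(5.37) = -0.4291721, p(6.17) = 0.5096988
z₂ = 6.1700000 − 0.5096988·(0.8000000)/(0.9388709) = 5.7356921;  |Δ| = 0.4343079
p(5.7356921) = 0.0024005
z₃ = 5.7356921 − 0.0024005·(-0.4343079)/(-0.5072983) = 5.7336370;  |Δ| = 0.0020551
|z₃ − z₂| = 0.0020551 < 10^{-2}

n = 3, zₙ = 5.73364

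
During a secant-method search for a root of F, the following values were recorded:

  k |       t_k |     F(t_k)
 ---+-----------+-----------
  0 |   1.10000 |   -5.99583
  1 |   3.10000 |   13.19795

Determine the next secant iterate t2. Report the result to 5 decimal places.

t2 = 3.10000 − 13.19795·(3.10000 − 1.10000) / (13.19795 − (-5.99583))
   = 3.10000 − (26.3959000)/(19.1937800) = 1.7247680

1.72477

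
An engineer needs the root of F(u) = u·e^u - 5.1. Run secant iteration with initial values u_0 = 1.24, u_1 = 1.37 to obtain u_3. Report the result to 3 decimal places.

F(1.24) = -0.81504, F(1.37) = 0.29143
u_2 = 1.37000 − 0.29143·(1.37000 − 1.24000) / (0.29143 − (-0.81504)) = 1.37000 − (0.03789)/(1.10647) = 1.33576
F(1.33576) = -0.02026
u_3 = 1.33576 − (-0.02026)·(1.33576 − 1.37000) / (-0.02026 − 0.29143) = 1.33576 − (0.00069)/(-0.31169) = 1.33799

1.338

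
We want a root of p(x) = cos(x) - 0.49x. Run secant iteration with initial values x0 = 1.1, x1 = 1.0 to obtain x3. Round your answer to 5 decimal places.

p(1.1) = -0.0854039, p(1.0) = 0.0503023
x2 = 1.0000000 − 0.0503023·(1.0000000 − 1.1000000) / (0.0503023 − (-0.0854039)) = 1.0000000 − (-0.0050302)/(0.1357062) = 1.0370671
p(1.0370671) = 0.0005846
x3 = 1.0370671 − 0.0005846·(1.0370671 − 1.0000000) / (0.0005846 − 0.0503023) = 1.0370671 − (0.0000217)/(-0.0497177) = 1.0375029

1.03750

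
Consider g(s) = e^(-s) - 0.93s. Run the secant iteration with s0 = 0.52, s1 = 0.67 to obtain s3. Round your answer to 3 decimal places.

0.594

g(0.52) = 0.11092, g(0.67) = -0.11139
s2 = 0.67000 − (-0.11139)·(0.67000 − 0.52000) / (-0.11139 − 0.11092) = 0.67000 − (-0.01671)/(-0.22231) = 0.59484
g(0.59484) = -0.00155
s3 = 0.59484 − (-0.00155)·(0.59484 − 0.67000) / (-0.00155 − (-0.11139)) = 0.59484 − (0.00012)/(0.10984) = 0.59378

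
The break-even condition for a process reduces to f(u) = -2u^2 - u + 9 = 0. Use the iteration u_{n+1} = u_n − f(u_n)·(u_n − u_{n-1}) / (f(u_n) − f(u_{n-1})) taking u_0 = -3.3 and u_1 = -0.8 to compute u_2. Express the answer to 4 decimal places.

f(-3.3) = -9.480000, f(-0.8) = 8.520000
u_2 = -0.800000 − 8.520000·(-0.800000 − (-3.300000)) / (8.520000 − (-9.480000)) = -0.800000 − (21.300000)/(18.000000) = -1.983333

-1.9833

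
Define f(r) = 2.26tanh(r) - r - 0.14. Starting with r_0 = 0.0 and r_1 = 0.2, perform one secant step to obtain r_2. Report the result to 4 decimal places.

f(0.0) = -0.140000, f(0.2) = 0.106068
r_2 = 0.200000 − 0.106068·(0.200000 − 0.000000) / (0.106068 − (-0.140000)) = 0.200000 − (0.021214)/(0.246068) = 0.113790

0.1138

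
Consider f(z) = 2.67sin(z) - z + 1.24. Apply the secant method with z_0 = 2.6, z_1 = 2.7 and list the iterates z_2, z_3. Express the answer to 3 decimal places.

f(2.6) = 0.01639, f(2.7) = -0.31890
z_2 = 2.70000 − (-0.31890)·(2.70000 − 2.60000) / (-0.31890 − 0.01639) = 2.70000 − (-0.03189)/(-0.33528) = 2.60489
f(2.60489) = 0.00030
z_3 = 2.60489 − 0.00030·(2.60489 − 2.70000) / (0.00030 − (-0.31890)) = 2.60489 − (-0.00003)/(0.31920) = 2.60498

2.605, 2.605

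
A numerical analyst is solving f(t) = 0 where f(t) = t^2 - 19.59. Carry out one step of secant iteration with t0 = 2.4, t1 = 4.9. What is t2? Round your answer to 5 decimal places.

f(2.4) = -13.8300000, f(4.9) = 4.4200000
t2 = 4.9000000 − 4.4200000·(4.9000000 − 2.4000000) / (4.4200000 − (-13.8300000)) = 4.9000000 − (11.0500000)/(18.2500000) = 4.2945205

4.29452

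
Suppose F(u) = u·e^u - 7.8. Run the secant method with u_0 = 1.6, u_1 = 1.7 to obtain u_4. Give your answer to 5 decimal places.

F(1.6) = 0.1248519, F(1.7) = 1.5057106
u_2 = 1.7000000 − 1.5057106·(1.7000000 − 1.6000000) / (1.5057106 − 0.1248519) = 1.7000000 − (0.1505711)/(1.3808587) = 1.5909584
F(1.5909584) = 0.0091411
u_3 = 1.5909584 − 0.0091411·(1.5909584 − 1.7000000) / (0.0091411 − 1.5057106) = 1.5909584 − (-0.0009968)/(-1.4965695) = 1.5902924
F(1.5902924) = 0.0006747
u_4 = 1.5902924 − 0.0006747·(1.5902924 − 1.5909584) / (0.0006747 − 0.0091411) = 1.5902924 − (-0.0000004)/(-0.0084664) = 1.5902393

1.59024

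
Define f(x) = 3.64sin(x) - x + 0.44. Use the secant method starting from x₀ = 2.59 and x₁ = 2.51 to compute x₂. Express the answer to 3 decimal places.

f(2.59) = -0.24248, f(2.51) = 0.07917
x₂ = 2.51000 − 0.07917·(2.51000 − 2.59000) / (0.07917 − (-0.24248)) = 2.51000 − (-0.00633)/(0.32165) = 2.52969

2.530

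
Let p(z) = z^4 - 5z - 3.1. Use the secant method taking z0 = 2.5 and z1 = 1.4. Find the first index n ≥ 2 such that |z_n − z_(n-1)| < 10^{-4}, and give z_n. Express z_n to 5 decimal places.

n = 8, z_n = 1.88037

p(2.5) = 23.4625000, p(1.4) = -6.2584000
z2 = 1.4000000 − (-6.2584000)·(-1.1000000)/(-29.7209000) = 1.6316296;  |Δ| = 0.2316296
p(1.6316296) = -4.1707586
z3 = 1.6316296 − (-4.1707586)·(0.2316296)/(2.0876414) = 2.0943868;  |Δ| = 0.4627572
p(2.0943868) = 5.6690627
z4 = 2.0943868 − 5.6690627·(0.4627572)/(9.8398213) = 1.8277763;  |Δ| = 0.2666105
p(1.8277763) = -1.0781626
z5 = 1.8277763 − (-1.0781626)·(-0.2666105)/(-6.7472253) = 1.8703789;  |Δ| = 0.0426026
p(1.8703789) = -0.2136706
z6 = 1.8703789 − (-0.2136706)·(0.0426026)/(0.8644920) = 1.8809087;  |Δ| = 0.0105298
p(1.8809087) = 0.0116099
z7 = 1.8809087 − 0.0116099·(0.0105298)/(0.2252805) = 1.8803661;  |Δ| = 0.0005427
p(1.8803661) = -0.0001146
z8 = 1.8803661 − (-0.0001146)·(-0.0005427)/(-0.0117245) = 1.8803714;  |Δ| = 0.0000053
|z8 − z7| = 0.0000053 < 10^{-4}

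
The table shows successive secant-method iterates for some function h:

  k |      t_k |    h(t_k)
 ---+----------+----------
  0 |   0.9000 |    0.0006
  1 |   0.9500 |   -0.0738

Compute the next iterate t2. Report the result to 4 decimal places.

0.9004

t2 = 0.9500 − (-0.0738)·(0.9500 − 0.9000) / (-0.0738 − 0.0006)
   = 0.9500 − (-0.003690)/(-0.074400) = 0.900403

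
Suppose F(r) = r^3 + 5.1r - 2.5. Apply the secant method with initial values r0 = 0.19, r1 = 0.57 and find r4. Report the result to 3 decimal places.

0.470

F(0.19) = -1.52414, F(0.57) = 0.59219
r2 = 0.57000 − 0.59219·(0.57000 − 0.19000) / (0.59219 − (-1.52414)) = 0.57000 − (0.22503)/(2.11633) = 0.46367
F(0.46367) = -0.03561
r3 = 0.46367 − (-0.03561)·(0.46367 − 0.57000) / (-0.03561 − 0.59219) = 0.46367 − (0.00379)/(-0.62780) = 0.46970
F(0.46970) = -0.00091
r4 = 0.46970 − (-0.00091)·(0.46970 − 0.46367) / (-0.00091 − (-0.03561)) = 0.46970 − (-0.00001)/(0.03470) = 0.46986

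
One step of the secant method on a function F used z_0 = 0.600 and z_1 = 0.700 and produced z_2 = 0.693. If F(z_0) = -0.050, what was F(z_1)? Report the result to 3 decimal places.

The secant line through (0.600, -0.050) and (0.700, F(z_1)) crosses zero at z_2 = 0.693.
So (0.600, -0.050), (0.700, F(z_1)), (0.693, 0) are collinear:
F(z_1) = -0.050 · (0.700 − 0.693) / (0.600 − 0.693) = -0.050 · (0.00700)/(-0.09300) = 0.00376

0.004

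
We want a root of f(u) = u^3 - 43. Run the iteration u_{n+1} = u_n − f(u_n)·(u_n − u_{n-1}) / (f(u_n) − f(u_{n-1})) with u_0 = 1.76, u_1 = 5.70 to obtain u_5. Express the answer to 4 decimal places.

f(1.76) = -37.548224, f(5.70) = 142.193000
u_2 = 5.700000 − 142.193000·(5.700000 − 1.760000) / (142.193000 − (-37.548224)) = 5.700000 − (560.240420)/(179.741224) = 2.583072
f(2.583072) = -25.765066
u_3 = 2.583072 − (-25.765066)·(2.583072 − 5.700000) / (-25.765066 − 142.193000) = 2.583072 − (80.307850)/(-167.958066) = 3.061214
f(3.061214) = -14.313255
u_4 = 3.061214 − (-14.313255)·(3.061214 − 2.583072) / (-14.313255 − (-25.765066)) = 3.061214 − (-6.843772)/(11.451810) = 3.658829
f(3.658829) = 5.980866
u_5 = 3.658829 − 5.980866·(3.658829 − 3.061214) / (5.980866 − (-14.313255)) = 3.658829 − (3.574255)/(20.294122) = 3.482707

3.4827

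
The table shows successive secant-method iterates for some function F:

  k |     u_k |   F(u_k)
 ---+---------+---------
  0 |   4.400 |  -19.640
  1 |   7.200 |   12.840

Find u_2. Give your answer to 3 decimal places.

u_2 = 7.200 − 12.840·(7.200 − 4.400) / (12.840 − (-19.640))
   = 7.200 − (35.95200)/(32.48000) = 6.09310

6.093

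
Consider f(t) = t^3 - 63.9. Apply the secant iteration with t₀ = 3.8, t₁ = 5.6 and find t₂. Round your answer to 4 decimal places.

3.9346

f(3.8) = -9.028000, f(5.6) = 111.716000
t₂ = 5.600000 − 111.716000·(5.600000 − 3.800000) / (111.716000 − (-9.028000)) = 5.600000 − (201.088800)/(120.744000) = 3.934586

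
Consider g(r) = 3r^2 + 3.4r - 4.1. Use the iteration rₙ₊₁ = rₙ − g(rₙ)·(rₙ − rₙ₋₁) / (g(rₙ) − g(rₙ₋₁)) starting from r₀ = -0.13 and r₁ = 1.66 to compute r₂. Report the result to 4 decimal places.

0.4321

g(-0.13) = -4.491300, g(1.66) = 9.810800
r₂ = 1.660000 − 9.810800·(1.660000 − (-0.130000)) / (9.810800 − (-4.491300)) = 1.660000 − (17.561332)/(14.302100) = 0.432115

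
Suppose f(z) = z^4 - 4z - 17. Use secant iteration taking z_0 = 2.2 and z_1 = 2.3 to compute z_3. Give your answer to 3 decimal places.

f(2.2) = -2.37440, f(2.3) = 1.78410
z_2 = 2.30000 − 1.78410·(2.30000 − 2.20000) / (1.78410 − (-2.37440)) = 2.30000 − (0.17841)/(4.15850) = 2.25710
f(2.25710) = -0.07457
z_3 = 2.25710 − (-0.07457)·(2.25710 − 2.30000) / (-0.07457 − 1.78410) = 2.25710 − (0.00320)/(-1.85867) = 2.25882

2.259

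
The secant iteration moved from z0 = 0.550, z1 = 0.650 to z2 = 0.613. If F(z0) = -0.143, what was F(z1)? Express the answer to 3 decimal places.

The secant line through (0.550, -0.143) and (0.650, F(z1)) crosses zero at z2 = 0.613.
So (0.550, -0.143), (0.650, F(z1)), (0.613, 0) are collinear:
F(z1) = -0.143 · (0.650 − 0.613) / (0.550 − 0.613) = -0.143 · (0.03700)/(-0.06300) = 0.08398

0.084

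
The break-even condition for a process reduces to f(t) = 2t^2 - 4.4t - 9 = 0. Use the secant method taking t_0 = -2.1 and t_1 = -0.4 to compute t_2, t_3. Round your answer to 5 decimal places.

-1.13617, -1.32608

f(-2.1) = 9.0600000, f(-0.4) = -6.9200000
t_2 = -0.4000000 − (-6.9200000)·(-0.4000000 − (-2.1000000)) / (-6.9200000 − 9.0600000) = -0.4000000 − (-11.7640000)/(-15.9800000) = -1.1361702
f(-1.1361702) = -1.4190856
t_3 = -1.1361702 − (-1.4190856)·(-1.1361702 − (-0.4000000)) / (-1.4190856 − (-6.9200000)) = -1.1361702 − (1.0446885)/(5.5009144) = -1.3260820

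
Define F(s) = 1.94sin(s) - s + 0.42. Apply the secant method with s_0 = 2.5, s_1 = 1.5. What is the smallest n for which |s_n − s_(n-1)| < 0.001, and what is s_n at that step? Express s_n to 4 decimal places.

n = 6, s_n = 2.0973

F(2.5) = -0.918964, F(1.5) = 0.855140
s_2 = 1.500000 − 0.855140·(-1.000000)/(1.774104) = 1.982012;  |Δ| = 0.482012
F(1.982012) = 0.216260
s_3 = 1.982012 − 0.216260·(0.482012)/(-0.638880) = 2.145173;  |Δ| = 0.163161
F(2.145173) = -0.096483
s_4 = 2.145173 − (-0.096483)·(0.163161)/(-0.312743) = 2.094837;  |Δ| = 0.050336
F(2.094837) = 0.004823
s_5 = 2.094837 − 0.004823·(-0.050336)/(0.101306) = 2.097234;  |Δ| = 0.002396
F(2.097234) = 0.000095
s_6 = 2.097234 − 0.000095·(0.002396)/(-0.004728) = 2.097282;  |Δ| = 0.000048
|s_6 − s_5| = 0.000048 < 0.001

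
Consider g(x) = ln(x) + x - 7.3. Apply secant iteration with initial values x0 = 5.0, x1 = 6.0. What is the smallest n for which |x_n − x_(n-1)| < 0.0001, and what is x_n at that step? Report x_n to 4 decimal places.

g(5.0) = -0.690562, g(6.0) = 0.491759
x2 = 6.000000 − 0.491759·(1.000000)/(1.182322) = 5.584073;  |Δ| = 0.415927
g(5.584073) = 0.003991
x3 = 5.584073 − 0.003991·(-0.415927)/(-0.487768) = 5.580669;  |Δ| = 0.003404
g(5.580669) = -0.000022
x4 = 5.580669 − (-0.000022)·(-0.003404)/(-0.004013) = 5.580688;  |Δ| = 0.000019
|x4 − x3| = 0.000019 < 0.0001

n = 4, x_n = 5.5807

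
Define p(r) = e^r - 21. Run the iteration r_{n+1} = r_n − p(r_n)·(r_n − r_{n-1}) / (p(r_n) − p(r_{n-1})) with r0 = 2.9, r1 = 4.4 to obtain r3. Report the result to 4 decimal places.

p(2.9) = -2.825855, p(4.4) = 60.450869
r2 = 4.400000 − 60.450869·(4.400000 − 2.900000) / (60.450869 − (-2.825855)) = 4.400000 − (90.676303)/(63.276723) = 2.966988
p(2.966988) = -1.566701
r3 = 2.966988 − (-1.566701)·(2.966988 − 4.400000) / (-1.566701 − 60.450869) = 2.966988 − (2.245102)/(-62.017570) = 3.003189

3.0032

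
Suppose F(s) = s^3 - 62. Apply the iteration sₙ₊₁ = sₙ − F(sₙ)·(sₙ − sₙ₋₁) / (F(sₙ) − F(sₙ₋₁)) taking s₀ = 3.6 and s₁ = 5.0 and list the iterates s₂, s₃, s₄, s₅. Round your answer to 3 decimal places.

3.874, 3.939, 3.958, 3.958

F(3.6) = -15.34400, F(5.0) = 63.00000
s₂ = 5.00000 − 63.00000·(5.00000 − 3.60000) / (63.00000 − (-15.34400)) = 5.00000 − (88.20000)/(78.34400) = 3.87420
F(3.87420) = -3.85067
s₃ = 3.87420 − (-3.85067)·(3.87420 − 5.00000) / (-3.85067 − 63.00000) = 3.87420 − (4.33510)/(-66.85067) = 3.93904
F(3.93904) = -0.88156
s₄ = 3.93904 − (-0.88156)·(3.93904 − 3.87420) / (-0.88156 − (-3.85067)) = 3.93904 − (-0.05717)/(2.96911) = 3.95830
F(3.95830) = 0.01906
s₅ = 3.95830 − 0.01906·(3.95830 − 3.93904) / (0.01906 − (-0.88156)) = 3.95830 − (0.00037)/(0.90062) = 3.95789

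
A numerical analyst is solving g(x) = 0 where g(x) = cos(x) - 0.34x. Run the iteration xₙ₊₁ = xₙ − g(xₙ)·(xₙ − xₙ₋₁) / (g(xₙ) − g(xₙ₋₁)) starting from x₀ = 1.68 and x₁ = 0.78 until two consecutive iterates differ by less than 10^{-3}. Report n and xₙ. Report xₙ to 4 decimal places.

g(1.68) = -0.680187, g(0.78) = 0.445714
x₂ = 0.780000 − 0.445714·(-0.900000)/(1.125900) = 1.136286;  |Δ| = 0.356286
g(1.136286) = 0.034629
x₃ = 1.136286 − 0.034629·(0.356286)/(-0.411084) = 1.166299;  |Δ| = 0.030013
g(1.166299) = -0.002985
x₄ = 1.166299 − (-0.002985)·(0.030013)/(-0.037614) = 1.163917;  |Δ| = 0.002382
g(1.163917) = 0.000013
x₅ = 1.163917 − 0.000013·(-0.002382)/(0.002998) = 1.163928;  |Δ| = 0.000011
|x₅ − x₄| = 0.000011 < 10^{-3}

n = 5, xₙ = 1.1639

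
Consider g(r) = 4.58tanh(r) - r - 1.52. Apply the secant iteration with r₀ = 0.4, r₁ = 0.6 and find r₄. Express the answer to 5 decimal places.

g(0.4) = -0.1798338, g(0.6) = 0.3396870
r₂ = 0.6000000 − 0.3396870·(0.6000000 − 0.4000000) / (0.3396870 − (-0.1798338)) = 0.6000000 − (0.0679374)/(0.5195208) = 0.4692306
g(0.4692306) = 0.0148742
r₃ = 0.4692306 − 0.0148742·(0.4692306 − 0.6000000) / (0.0148742 − 0.3396870) = 0.4692306 − (-0.0019451)/(-0.3248128) = 0.4632423
g(0.4632423) = -0.0013706
r₄ = 0.4632423 − (-0.0013706)·(0.4632423 − 0.4692306) / (-0.0013706 − 0.0148742) = 0.4632423 − (0.0000082)/(-0.0162447) = 0.4637475

0.46375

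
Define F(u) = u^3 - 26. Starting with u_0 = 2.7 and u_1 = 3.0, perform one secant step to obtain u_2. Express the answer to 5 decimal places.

2.95900

F(2.7) = -6.3170000, F(3.0) = 1.0000000
u_2 = 3.0000000 − 1.0000000·(3.0000000 − 2.7000000) / (1.0000000 − (-6.3170000)) = 3.0000000 − (0.3000000)/(7.3170000) = 2.9589996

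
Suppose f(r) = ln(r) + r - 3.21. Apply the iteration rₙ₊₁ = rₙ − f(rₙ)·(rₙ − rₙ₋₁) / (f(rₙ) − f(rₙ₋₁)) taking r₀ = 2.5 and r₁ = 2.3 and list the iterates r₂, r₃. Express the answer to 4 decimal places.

f(2.5) = 0.206291, f(2.3) = -0.077091
r₂ = 2.300000 − (-0.077091)·(2.300000 − 2.500000) / (-0.077091 − 0.206291) = 2.300000 − (0.015418)/(-0.283382) = 2.354408
f(2.354408) = 0.000697
r₃ = 2.354408 − 0.000697·(2.354408 − 2.300000) / (0.000697 − (-0.077091)) = 2.354408 − (0.000038)/(0.077788) = 2.353920

2.3544, 2.3539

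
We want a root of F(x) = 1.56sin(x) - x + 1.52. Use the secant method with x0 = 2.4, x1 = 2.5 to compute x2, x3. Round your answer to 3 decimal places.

F(2.4) = 0.17372, F(2.5) = -0.04638
x2 = 2.50000 − (-0.04638)·(2.50000 − 2.40000) / (-0.04638 − 0.17372) = 2.50000 − (-0.00464)/(-0.22011) = 2.47893
F(2.47893) = 0.00082
x3 = 2.47893 − 0.00082·(2.47893 − 2.50000) / (0.00082 − (-0.04638)) = 2.47893 − (-0.00002)/(0.04720) = 2.47929

2.479, 2.479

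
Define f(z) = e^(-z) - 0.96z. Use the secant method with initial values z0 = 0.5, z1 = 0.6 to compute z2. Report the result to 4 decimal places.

0.5823

f(0.5) = 0.126531, f(0.6) = -0.027188
z2 = 0.600000 − (-0.027188)·(0.600000 − 0.500000) / (-0.027188 − 0.126531) = 0.600000 − (-0.002719)/(-0.153719) = 0.582313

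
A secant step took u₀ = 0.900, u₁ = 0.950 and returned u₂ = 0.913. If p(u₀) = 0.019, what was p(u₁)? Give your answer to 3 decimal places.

-0.054

The secant line through (0.900, 0.019) and (0.950, p(u₁)) crosses zero at u₂ = 0.913.
So (0.900, 0.019), (0.950, p(u₁)), (0.913, 0) are collinear:
p(u₁) = 0.019 · (0.950 − 0.913) / (0.900 − 0.913) = 0.019 · (0.03700)/(-0.01300) = -0.05408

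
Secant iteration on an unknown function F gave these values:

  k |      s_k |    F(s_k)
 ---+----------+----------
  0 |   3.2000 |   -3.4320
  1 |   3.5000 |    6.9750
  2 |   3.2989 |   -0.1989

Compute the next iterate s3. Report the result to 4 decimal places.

3.3045

s3 = 3.2989 − (-0.1989)·(3.2989 − 3.5000) / (-0.1989 − 6.9750)
   = 3.2989 − (0.039999)/(-7.173900) = 3.304476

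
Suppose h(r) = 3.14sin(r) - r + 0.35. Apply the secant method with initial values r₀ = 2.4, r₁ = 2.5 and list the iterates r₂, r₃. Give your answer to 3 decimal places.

h(2.4) = 0.07095, h(2.5) = -0.27080
r₂ = 2.50000 − (-0.27080)·(2.50000 − 2.40000) / (-0.27080 − 0.07095) = 2.50000 − (-0.02708)/(-0.34175) = 2.42076
h(2.42076) = 0.00167
r₃ = 2.42076 − 0.00167·(2.42076 − 2.50000) / (0.00167 − (-0.27080)) = 2.42076 − (-0.00013)/(0.27246) = 2.42125

2.421, 2.421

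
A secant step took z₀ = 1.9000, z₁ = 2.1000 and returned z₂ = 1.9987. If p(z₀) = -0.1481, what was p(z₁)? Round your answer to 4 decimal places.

0.1520

The secant line through (1.9000, -0.1481) and (2.1000, p(z₁)) crosses zero at z₂ = 1.9987.
So (1.9000, -0.1481), (2.1000, p(z₁)), (1.9987, 0) are collinear:
p(z₁) = -0.1481 · (2.1000 − 1.9987) / (1.9000 − 1.9987) = -0.1481 · (0.101300)/(-0.098700) = 0.152001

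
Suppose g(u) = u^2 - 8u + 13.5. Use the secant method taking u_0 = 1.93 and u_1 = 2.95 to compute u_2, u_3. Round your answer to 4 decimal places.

g(1.93) = 1.784900, g(2.95) = -1.397500
u_2 = 2.950000 − (-1.397500)·(2.950000 − 1.930000) / (-1.397500 − 1.784900) = 2.950000 − (-1.425450)/(-3.182400) = 2.502083
g(2.502083) = -0.256246
u_3 = 2.502083 − (-0.256246)·(2.502083 − 2.950000) / (-0.256246 − (-1.397500)) = 2.502083 − (0.114777)/(1.141254) = 2.401513

2.5021, 2.4015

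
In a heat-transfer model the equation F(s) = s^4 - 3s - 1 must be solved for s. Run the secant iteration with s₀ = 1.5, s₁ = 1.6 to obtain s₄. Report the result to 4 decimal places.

1.5396

F(1.5) = -0.437500, F(1.6) = 0.753600
s₂ = 1.600000 − 0.753600·(1.600000 − 1.500000) / (0.753600 − (-0.437500)) = 1.600000 − (0.075360)/(1.191100) = 1.536731
F(1.536731) = -0.033314
s₃ = 1.536731 − (-0.033314)·(1.536731 − 1.600000) / (-0.033314 − 0.753600) = 1.536731 − (0.002108)/(-0.786914) = 1.539409
F(1.539409) = -0.002366
s₄ = 1.539409 − (-0.002366)·(1.539409 − 1.536731) / (-0.002366 − (-0.033314)) = 1.539409 − (-0.000006)/(0.030948) = 1.539614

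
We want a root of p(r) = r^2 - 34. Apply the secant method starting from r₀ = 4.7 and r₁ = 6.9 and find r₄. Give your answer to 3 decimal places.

p(4.7) = -11.91000, p(6.9) = 13.61000
r₂ = 6.90000 − 13.61000·(6.90000 − 4.70000) / (13.61000 − (-11.91000)) = 6.90000 − (29.94200)/(25.52000) = 5.72672
p(5.72672) = -1.20463
r₃ = 5.72672 − (-1.20463)·(5.72672 − 6.90000) / (-1.20463 − 13.61000) = 5.72672 − (1.41336)/(-14.81463) = 5.82213
p(5.82213) = -0.10283
r₄ = 5.82213 − (-0.10283)·(5.82213 − 5.72672) / (-0.10283 − (-1.20463)) = 5.82213 − (-0.00981)/(1.10180) = 5.83103

5.831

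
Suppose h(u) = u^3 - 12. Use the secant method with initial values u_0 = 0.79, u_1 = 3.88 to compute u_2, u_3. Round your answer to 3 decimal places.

1.404, 1.815

h(0.79) = -11.50696, h(3.88) = 46.41107
u_2 = 3.88000 − 46.41107·(3.88000 − 0.79000) / (46.41107 − (-11.50696)) = 3.88000 − (143.41021)/(57.91803) = 1.40391
h(1.40391) = -9.23294
u_3 = 1.40391 − (-9.23294)·(1.40391 − 3.88000) / (-9.23294 − 46.41107) = 1.40391 − (22.86158)/(-55.64401) = 1.81477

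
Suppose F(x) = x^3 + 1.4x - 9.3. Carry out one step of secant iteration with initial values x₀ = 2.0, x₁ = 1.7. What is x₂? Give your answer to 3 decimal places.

1.872

F(2.0) = 1.50000, F(1.7) = -2.00700
x₂ = 1.70000 − (-2.00700)·(1.70000 − 2.00000) / (-2.00700 − 1.50000) = 1.70000 − (0.60210)/(-3.50700) = 1.87169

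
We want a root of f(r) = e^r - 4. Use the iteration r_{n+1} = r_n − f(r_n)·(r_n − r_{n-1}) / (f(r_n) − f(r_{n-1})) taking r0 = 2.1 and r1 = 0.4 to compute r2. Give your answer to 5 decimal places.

f(2.1) = 4.1661699, f(0.4) = -2.5081753
r2 = 0.4000000 − (-2.5081753)·(0.4000000 − 2.1000000) / (-2.5081753 − 4.1661699) = 0.4000000 − (4.2638980)/(-6.6743452) = 1.0388489

1.03885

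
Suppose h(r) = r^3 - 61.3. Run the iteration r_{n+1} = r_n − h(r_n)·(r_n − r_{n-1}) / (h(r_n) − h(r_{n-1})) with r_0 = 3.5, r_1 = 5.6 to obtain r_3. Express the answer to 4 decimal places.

3.8930

h(3.5) = -18.425000, h(5.6) = 114.316000
r_2 = 5.600000 − 114.316000·(5.600000 − 3.500000) / (114.316000 − (-18.425000)) = 5.600000 − (240.063600)/(132.741000) = 3.791489
h(3.791489) = -6.795885
r_3 = 3.791489 − (-6.795885)·(3.791489 − 5.600000) / (-6.795885 − 114.316000) = 3.791489 − (12.290435)/(-121.111885) = 3.892969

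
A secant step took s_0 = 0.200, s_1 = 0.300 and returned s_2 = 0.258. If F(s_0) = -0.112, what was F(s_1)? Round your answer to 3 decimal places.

0.081

The secant line through (0.200, -0.112) and (0.300, F(s_1)) crosses zero at s_2 = 0.258.
So (0.200, -0.112), (0.300, F(s_1)), (0.258, 0) are collinear:
F(s_1) = -0.112 · (0.300 − 0.258) / (0.200 − 0.258) = -0.112 · (0.04200)/(-0.05800) = 0.08110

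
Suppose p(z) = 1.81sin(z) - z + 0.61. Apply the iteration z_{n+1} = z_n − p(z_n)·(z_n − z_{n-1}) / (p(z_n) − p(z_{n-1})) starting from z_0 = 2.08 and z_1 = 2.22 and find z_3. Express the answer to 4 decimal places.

2.1372

p(2.08) = 0.110371, p(2.22) = -0.168216
z_2 = 2.220000 − (-0.168216)·(2.220000 − 2.080000) / (-0.168216 − 0.110371) = 2.220000 − (-0.023550)/(-0.278587) = 2.135465
p(2.135465) = 0.003561
z_3 = 2.135465 − 0.003561·(2.135465 − 2.220000) / (0.003561 − (-0.168216)) = 2.135465 − (-0.000301)/(0.171777) = 2.137218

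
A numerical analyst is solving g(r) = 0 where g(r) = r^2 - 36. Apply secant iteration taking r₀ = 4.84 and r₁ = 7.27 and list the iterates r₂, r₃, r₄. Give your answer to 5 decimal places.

g(4.84) = -12.5744000, g(7.27) = 16.8529000
r₂ = 7.2700000 − 16.8529000·(7.2700000 − 4.8400000) / (16.8529000 − (-12.5744000)) = 7.2700000 − (40.9525470)/(29.4273000) = 5.8783485
g(5.8783485) = -1.4450192
r₃ = 5.8783485 − (-1.4450192)·(5.8783485 − 7.2700000) / (-1.4450192 − 16.8529000) = 5.8783485 − (2.0109632)/(-18.2979192) = 5.9882497
g(5.9882497) = -0.1408659
r₄ = 5.9882497 − (-0.1408659)·(5.9882497 − 5.8783485) / (-0.1408659 − (-1.4450192)) = 5.9882497 − (-0.0154813)/(1.3041533) = 6.0001205

5.87835, 5.98825, 6.00012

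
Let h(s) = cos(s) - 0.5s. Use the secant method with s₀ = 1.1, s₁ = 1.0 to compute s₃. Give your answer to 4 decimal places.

h(1.1) = -0.096404, h(1.0) = 0.040302
s₂ = 1.000000 − 0.040302·(1.000000 − 1.100000) / (0.040302 − (-0.096404)) = 1.000000 − (-0.004030)/(0.136706) = 1.029481
h(1.029481) = 0.000523
s₃ = 1.029481 − 0.000523·(1.029481 − 1.000000) / (0.000523 − 0.040302) = 1.029481 − (0.000015)/(-0.039779) = 1.029869

1.0299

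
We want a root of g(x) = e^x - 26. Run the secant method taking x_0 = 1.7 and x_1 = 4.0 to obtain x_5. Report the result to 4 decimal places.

3.2505

g(1.7) = -20.526053, g(4.0) = 28.598150
x_2 = 4.000000 − 28.598150·(4.000000 − 1.700000) / (28.598150 − (-20.526053)) = 4.000000 − (65.775745)/(49.124203) = 2.661032
g(2.661032) = -11.688952
x_3 = 2.661032 − (-11.688952)·(2.661032 − 4.000000) / (-11.688952 − 28.598150) = 2.661032 − (15.651135)/(-40.287102) = 3.049522
g(3.049522) = -4.894751
x_4 = 3.049522 − (-4.894751)·(3.049522 − 2.661032) / (-4.894751 − (-11.688952)) = 3.049522 − (-1.901562)/(6.794201) = 3.329402
g(3.329402) = 1.921636
x_5 = 3.329402 − 1.921636·(3.329402 − 3.049522) / (1.921636 − (-4.894751)) = 3.329402 − (0.537828)/(6.816387) = 3.250500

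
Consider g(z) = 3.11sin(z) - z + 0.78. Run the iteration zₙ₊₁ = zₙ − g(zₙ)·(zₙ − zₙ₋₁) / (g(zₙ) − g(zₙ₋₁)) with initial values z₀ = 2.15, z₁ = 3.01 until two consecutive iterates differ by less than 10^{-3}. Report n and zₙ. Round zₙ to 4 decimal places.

n = 5, zₙ = 2.5400

g(2.15) = 1.232755, g(3.01) = -1.821927
z₂ = 3.010000 − (-1.821927)·(0.860000)/(-3.054682) = 2.497064;  |Δ| = 0.512936
g(2.497064) = 0.151492
z₃ = 2.497064 − 0.151492·(-0.512936)/(1.973419) = 2.536440;  |Δ| = 0.039376
g(2.536440) = 0.012800
z₄ = 2.536440 − 0.012800·(0.039376)/(-0.138692) = 2.540074;  |Δ| = 0.003634
g(2.540074) = -0.000141
z₅ = 2.540074 − (-0.000141)·(0.003634)/(-0.012941) = 2.540035;  |Δ| = 0.000039
|z₅ − z₄| = 0.000039 < 10^{-3}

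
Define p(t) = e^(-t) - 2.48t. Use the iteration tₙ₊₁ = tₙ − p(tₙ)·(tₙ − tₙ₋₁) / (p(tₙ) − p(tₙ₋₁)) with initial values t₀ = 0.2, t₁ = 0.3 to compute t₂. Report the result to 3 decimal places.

0.299

p(0.2) = 0.32273, p(0.3) = -0.00318
t₂ = 0.30000 − (-0.00318)·(0.30000 − 0.20000) / (-0.00318 − 0.32273) = 0.30000 − (-0.00032)/(-0.32591) = 0.29902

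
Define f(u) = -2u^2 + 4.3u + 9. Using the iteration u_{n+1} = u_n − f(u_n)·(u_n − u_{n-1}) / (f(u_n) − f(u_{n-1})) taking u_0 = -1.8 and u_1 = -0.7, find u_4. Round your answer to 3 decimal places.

-1.303

f(-1.8) = -5.22000, f(-0.7) = 5.01000
u_2 = -0.70000 − 5.01000·(-0.70000 − (-1.80000)) / (5.01000 − (-5.22000)) = -0.70000 − (5.51100)/(10.23000) = -1.23871
f(-1.23871) = 0.60475
u_3 = -1.23871 − 0.60475·(-1.23871 − (-0.70000)) / (0.60475 − 5.01000) = -1.23871 − (-0.32578)/(-4.40525) = -1.31266
f(-1.31266) = -0.09062
u_4 = -1.31266 − (-0.09062)·(-1.31266 − (-1.23871)) / (-0.09062 − 0.60475) = -1.31266 − (0.00670)/(-0.69536) = -1.30303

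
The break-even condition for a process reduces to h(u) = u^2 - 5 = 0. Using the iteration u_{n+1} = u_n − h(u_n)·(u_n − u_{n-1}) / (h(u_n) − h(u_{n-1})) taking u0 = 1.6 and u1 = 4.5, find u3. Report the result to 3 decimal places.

2.154

h(1.6) = -2.44000, h(4.5) = 15.25000
u2 = 4.50000 − 15.25000·(4.50000 − 1.60000) / (15.25000 − (-2.44000)) = 4.50000 − (44.22500)/(17.69000) = 2.00000
h(2.00000) = -1.00000
u3 = 2.00000 − (-1.00000)·(2.00000 − 4.50000) / (-1.00000 − 15.25000) = 2.00000 − (2.50000)/(-16.25000) = 2.15385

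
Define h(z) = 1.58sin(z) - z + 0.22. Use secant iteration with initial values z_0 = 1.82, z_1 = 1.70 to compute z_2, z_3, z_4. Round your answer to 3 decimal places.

1.767, 1.769, 1.769

h(1.82) = -0.06881, h(1.70) = 0.08683
z_2 = 1.70000 − 0.08683·(1.70000 − 1.82000) / (0.08683 − (-0.06881)) = 1.70000 − (-0.01042)/(0.15564) = 1.76695
h(1.76695) = 0.00275
z_3 = 1.76695 − 0.00275·(1.76695 − 1.70000) / (0.00275 − 0.08683) = 1.76695 − (0.00018)/(-0.08408) = 1.76914
h(1.76914) = -0.00012
z_4 = 1.76914 − (-0.00012)·(1.76914 − 1.76695) / (-0.00012 − 0.00275) = 1.76914 − (0.00000)/(-0.00287) = 1.76905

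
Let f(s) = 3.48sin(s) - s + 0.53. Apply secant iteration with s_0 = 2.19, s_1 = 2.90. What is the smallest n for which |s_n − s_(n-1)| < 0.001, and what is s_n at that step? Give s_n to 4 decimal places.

n = 5, s_n = 2.5295

f(2.19) = 1.173906, f(2.90) = -1.537412
s_2 = 2.900000 − (-1.537412)·(0.710000)/(-2.711319) = 2.497405;  |Δ| = 0.402595
f(2.497405) = 0.122505
s_3 = 2.497405 − 0.122505·(-0.402595)/(1.659917) = 2.527117;  |Δ| = 0.029712
f(2.527117) = 0.009206
s_4 = 2.527117 − 0.009206·(0.029712)/(-0.113299) = 2.529532;  |Δ| = 0.002414
f(2.529532) = -0.000079
s_5 = 2.529532 − (-0.000079)·(0.002414)/(-0.009285) = 2.529511;  |Δ| = 0.000020
|s_5 − s_4| = 0.000020 < 0.001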